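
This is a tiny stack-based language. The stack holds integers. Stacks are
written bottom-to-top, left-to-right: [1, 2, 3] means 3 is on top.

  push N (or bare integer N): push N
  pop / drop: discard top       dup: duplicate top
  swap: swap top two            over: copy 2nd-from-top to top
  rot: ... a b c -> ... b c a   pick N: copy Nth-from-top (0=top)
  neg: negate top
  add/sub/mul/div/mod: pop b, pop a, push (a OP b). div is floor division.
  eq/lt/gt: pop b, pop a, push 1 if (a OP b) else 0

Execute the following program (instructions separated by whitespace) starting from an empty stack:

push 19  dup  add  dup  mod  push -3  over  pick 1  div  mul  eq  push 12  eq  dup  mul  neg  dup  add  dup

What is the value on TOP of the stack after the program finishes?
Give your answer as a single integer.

Answer: 0

Derivation:
After 'push 19': [19]
After 'dup': [19, 19]
After 'add': [38]
After 'dup': [38, 38]
After 'mod': [0]
After 'push -3': [0, -3]
After 'over': [0, -3, 0]
After 'pick 1': [0, -3, 0, -3]
After 'div': [0, -3, 0]
After 'mul': [0, 0]
After 'eq': [1]
After 'push 12': [1, 12]
After 'eq': [0]
After 'dup': [0, 0]
After 'mul': [0]
After 'neg': [0]
After 'dup': [0, 0]
After 'add': [0]
After 'dup': [0, 0]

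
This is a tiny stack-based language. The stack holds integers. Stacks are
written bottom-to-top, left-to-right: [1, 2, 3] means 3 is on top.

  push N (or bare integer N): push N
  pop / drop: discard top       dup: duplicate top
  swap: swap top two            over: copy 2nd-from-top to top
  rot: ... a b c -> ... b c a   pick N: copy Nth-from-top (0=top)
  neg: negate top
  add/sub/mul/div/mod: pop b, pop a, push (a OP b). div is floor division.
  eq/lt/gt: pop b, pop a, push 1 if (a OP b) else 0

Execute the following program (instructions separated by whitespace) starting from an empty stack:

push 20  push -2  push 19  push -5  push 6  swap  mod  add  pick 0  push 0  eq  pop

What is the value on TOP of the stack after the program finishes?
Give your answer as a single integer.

After 'push 20': [20]
After 'push -2': [20, -2]
After 'push 19': [20, -2, 19]
After 'push -5': [20, -2, 19, -5]
After 'push 6': [20, -2, 19, -5, 6]
After 'swap': [20, -2, 19, 6, -5]
After 'mod': [20, -2, 19, -4]
After 'add': [20, -2, 15]
After 'pick 0': [20, -2, 15, 15]
After 'push 0': [20, -2, 15, 15, 0]
After 'eq': [20, -2, 15, 0]
After 'pop': [20, -2, 15]

Answer: 15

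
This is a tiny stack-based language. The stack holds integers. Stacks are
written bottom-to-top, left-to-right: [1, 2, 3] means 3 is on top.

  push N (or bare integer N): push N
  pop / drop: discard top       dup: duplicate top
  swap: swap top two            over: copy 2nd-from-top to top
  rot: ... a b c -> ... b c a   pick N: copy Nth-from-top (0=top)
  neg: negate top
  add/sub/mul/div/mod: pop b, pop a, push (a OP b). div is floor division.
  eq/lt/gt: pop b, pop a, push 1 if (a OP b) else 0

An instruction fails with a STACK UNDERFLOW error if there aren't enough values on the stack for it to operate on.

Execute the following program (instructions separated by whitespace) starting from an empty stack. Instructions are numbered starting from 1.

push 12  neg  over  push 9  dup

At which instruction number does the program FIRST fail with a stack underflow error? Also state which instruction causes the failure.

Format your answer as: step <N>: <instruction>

Step 1 ('push 12'): stack = [12], depth = 1
Step 2 ('neg'): stack = [-12], depth = 1
Step 3 ('over'): needs 2 value(s) but depth is 1 — STACK UNDERFLOW

Answer: step 3: over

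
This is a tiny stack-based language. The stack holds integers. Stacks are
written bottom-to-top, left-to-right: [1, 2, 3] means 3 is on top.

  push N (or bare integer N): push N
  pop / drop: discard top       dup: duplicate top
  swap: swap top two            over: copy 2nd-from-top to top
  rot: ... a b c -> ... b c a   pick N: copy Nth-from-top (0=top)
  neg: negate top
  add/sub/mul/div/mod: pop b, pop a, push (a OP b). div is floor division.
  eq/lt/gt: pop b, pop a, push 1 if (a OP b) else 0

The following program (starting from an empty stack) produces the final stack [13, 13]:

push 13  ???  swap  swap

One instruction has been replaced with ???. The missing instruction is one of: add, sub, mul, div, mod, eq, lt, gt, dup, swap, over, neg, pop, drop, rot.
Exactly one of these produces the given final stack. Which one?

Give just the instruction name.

Answer: dup

Derivation:
Stack before ???: [13]
Stack after ???:  [13, 13]
The instruction that transforms [13] -> [13, 13] is: dup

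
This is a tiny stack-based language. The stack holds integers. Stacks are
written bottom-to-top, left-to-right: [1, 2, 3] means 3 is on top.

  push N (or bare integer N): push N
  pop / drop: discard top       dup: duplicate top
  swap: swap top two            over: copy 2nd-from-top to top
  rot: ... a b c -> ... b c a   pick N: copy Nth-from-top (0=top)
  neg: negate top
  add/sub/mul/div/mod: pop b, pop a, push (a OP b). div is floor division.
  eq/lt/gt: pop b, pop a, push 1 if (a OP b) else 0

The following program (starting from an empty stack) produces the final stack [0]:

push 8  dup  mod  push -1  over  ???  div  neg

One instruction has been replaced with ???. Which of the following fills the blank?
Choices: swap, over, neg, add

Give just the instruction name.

Answer: add

Derivation:
Stack before ???: [0, -1, 0]
Stack after ???:  [0, -1]
Checking each choice:
  swap: produces [0, 0]
  over: produces [0, -1, 0]
  neg: division by zero
  add: MATCH


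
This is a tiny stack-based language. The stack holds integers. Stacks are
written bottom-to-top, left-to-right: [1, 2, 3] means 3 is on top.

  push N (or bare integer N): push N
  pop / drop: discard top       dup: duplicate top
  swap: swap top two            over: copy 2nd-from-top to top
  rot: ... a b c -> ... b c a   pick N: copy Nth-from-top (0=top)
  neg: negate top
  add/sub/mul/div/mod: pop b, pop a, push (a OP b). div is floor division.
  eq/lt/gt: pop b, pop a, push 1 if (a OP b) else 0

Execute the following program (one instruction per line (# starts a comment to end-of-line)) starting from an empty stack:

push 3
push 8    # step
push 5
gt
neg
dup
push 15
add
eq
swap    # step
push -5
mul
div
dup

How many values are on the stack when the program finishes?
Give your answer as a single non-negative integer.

After 'push 3': stack = [3] (depth 1)
After 'push 8': stack = [3, 8] (depth 2)
After 'push 5': stack = [3, 8, 5] (depth 3)
After 'gt': stack = [3, 1] (depth 2)
After 'neg': stack = [3, -1] (depth 2)
After 'dup': stack = [3, -1, -1] (depth 3)
After 'push 15': stack = [3, -1, -1, 15] (depth 4)
After 'add': stack = [3, -1, 14] (depth 3)
After 'eq': stack = [3, 0] (depth 2)
After 'swap': stack = [0, 3] (depth 2)
After 'push -5': stack = [0, 3, -5] (depth 3)
After 'mul': stack = [0, -15] (depth 2)
After 'div': stack = [0] (depth 1)
After 'dup': stack = [0, 0] (depth 2)

Answer: 2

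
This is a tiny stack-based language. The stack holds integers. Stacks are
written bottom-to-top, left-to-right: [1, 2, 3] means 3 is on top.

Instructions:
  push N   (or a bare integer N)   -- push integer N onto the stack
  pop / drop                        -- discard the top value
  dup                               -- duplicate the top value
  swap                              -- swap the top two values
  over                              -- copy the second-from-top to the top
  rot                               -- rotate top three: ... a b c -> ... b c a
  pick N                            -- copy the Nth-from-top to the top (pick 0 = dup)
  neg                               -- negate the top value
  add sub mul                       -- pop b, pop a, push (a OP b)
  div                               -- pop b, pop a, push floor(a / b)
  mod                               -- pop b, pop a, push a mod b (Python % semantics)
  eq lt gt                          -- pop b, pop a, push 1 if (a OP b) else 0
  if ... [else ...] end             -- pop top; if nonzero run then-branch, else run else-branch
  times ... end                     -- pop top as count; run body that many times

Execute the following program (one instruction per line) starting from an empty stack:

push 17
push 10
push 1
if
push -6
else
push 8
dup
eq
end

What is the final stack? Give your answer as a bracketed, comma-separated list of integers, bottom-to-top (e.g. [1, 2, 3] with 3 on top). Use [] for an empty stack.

After 'push 17': [17]
After 'push 10': [17, 10]
After 'push 1': [17, 10, 1]
After 'if': [17, 10]
After 'push -6': [17, 10, -6]

Answer: [17, 10, -6]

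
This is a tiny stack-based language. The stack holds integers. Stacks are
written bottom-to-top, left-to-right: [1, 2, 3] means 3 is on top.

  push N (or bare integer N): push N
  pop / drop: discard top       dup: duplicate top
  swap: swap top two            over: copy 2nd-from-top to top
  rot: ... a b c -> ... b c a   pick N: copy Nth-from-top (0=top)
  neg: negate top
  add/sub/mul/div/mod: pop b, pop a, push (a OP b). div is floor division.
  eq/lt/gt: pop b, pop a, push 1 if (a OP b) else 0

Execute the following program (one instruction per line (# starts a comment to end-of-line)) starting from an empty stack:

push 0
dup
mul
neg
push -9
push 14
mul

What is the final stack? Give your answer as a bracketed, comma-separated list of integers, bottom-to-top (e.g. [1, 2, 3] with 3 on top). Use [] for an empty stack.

Answer: [0, -126]

Derivation:
After 'push 0': [0]
After 'dup': [0, 0]
After 'mul': [0]
After 'neg': [0]
After 'push -9': [0, -9]
After 'push 14': [0, -9, 14]
After 'mul': [0, -126]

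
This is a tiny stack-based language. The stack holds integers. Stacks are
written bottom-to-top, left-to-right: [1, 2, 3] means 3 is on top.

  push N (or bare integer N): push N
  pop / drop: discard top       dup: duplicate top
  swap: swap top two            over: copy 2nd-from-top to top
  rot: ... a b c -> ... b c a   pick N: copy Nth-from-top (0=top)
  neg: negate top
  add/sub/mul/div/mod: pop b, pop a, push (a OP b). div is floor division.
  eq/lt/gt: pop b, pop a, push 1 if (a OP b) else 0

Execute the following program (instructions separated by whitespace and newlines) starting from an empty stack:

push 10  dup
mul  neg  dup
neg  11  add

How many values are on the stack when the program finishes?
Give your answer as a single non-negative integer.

After 'push 10': stack = [10] (depth 1)
After 'dup': stack = [10, 10] (depth 2)
After 'mul': stack = [100] (depth 1)
After 'neg': stack = [-100] (depth 1)
After 'dup': stack = [-100, -100] (depth 2)
After 'neg': stack = [-100, 100] (depth 2)
After 'push 11': stack = [-100, 100, 11] (depth 3)
After 'add': stack = [-100, 111] (depth 2)

Answer: 2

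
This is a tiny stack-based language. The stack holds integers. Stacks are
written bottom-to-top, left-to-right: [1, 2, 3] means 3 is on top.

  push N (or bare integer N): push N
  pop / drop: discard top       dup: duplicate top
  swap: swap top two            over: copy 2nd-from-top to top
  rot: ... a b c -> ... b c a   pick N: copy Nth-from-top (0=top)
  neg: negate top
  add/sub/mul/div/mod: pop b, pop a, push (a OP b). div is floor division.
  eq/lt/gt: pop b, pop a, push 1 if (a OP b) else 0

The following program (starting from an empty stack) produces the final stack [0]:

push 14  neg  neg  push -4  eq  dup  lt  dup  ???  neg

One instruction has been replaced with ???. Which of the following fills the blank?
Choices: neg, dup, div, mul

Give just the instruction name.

Stack before ???: [0, 0]
Stack after ???:  [0]
Checking each choice:
  neg: produces [0, 0]
  dup: produces [0, 0, 0]
  div: division by zero
  mul: MATCH


Answer: mul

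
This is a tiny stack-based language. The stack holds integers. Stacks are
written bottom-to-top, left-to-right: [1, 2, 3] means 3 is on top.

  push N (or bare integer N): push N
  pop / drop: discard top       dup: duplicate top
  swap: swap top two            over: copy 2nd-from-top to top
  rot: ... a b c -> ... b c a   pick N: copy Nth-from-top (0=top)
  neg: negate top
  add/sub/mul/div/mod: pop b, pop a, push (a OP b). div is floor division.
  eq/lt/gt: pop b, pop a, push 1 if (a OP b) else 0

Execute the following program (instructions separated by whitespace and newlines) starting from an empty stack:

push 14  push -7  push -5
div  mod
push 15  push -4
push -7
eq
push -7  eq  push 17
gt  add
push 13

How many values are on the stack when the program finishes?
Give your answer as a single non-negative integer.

Answer: 3

Derivation:
After 'push 14': stack = [14] (depth 1)
After 'push -7': stack = [14, -7] (depth 2)
After 'push -5': stack = [14, -7, -5] (depth 3)
After 'div': stack = [14, 1] (depth 2)
After 'mod': stack = [0] (depth 1)
After 'push 15': stack = [0, 15] (depth 2)
After 'push -4': stack = [0, 15, -4] (depth 3)
After 'push -7': stack = [0, 15, -4, -7] (depth 4)
After 'eq': stack = [0, 15, 0] (depth 3)
After 'push -7': stack = [0, 15, 0, -7] (depth 4)
After 'eq': stack = [0, 15, 0] (depth 3)
After 'push 17': stack = [0, 15, 0, 17] (depth 4)
After 'gt': stack = [0, 15, 0] (depth 3)
After 'add': stack = [0, 15] (depth 2)
After 'push 13': stack = [0, 15, 13] (depth 3)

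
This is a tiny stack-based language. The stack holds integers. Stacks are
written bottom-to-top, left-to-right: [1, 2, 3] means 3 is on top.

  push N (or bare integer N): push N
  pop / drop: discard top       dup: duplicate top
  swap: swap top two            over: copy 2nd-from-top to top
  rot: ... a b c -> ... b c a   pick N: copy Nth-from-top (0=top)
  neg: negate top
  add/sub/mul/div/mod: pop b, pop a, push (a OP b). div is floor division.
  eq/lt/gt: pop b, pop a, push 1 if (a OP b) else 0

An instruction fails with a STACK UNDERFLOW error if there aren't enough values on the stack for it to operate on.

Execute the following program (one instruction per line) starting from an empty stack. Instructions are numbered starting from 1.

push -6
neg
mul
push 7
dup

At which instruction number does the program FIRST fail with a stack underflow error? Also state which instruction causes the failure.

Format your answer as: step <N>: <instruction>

Answer: step 3: mul

Derivation:
Step 1 ('push -6'): stack = [-6], depth = 1
Step 2 ('neg'): stack = [6], depth = 1
Step 3 ('mul'): needs 2 value(s) but depth is 1 — STACK UNDERFLOW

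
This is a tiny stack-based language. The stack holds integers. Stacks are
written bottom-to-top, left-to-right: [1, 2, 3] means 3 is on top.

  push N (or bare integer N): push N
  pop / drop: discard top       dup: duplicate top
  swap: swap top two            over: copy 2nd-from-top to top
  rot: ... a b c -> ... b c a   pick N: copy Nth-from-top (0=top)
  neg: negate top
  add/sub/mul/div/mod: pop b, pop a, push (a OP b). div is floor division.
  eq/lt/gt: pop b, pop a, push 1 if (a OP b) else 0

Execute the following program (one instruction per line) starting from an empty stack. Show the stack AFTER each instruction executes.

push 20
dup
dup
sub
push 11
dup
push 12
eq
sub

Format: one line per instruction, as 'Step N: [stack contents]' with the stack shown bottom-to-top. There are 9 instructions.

Step 1: [20]
Step 2: [20, 20]
Step 3: [20, 20, 20]
Step 4: [20, 0]
Step 5: [20, 0, 11]
Step 6: [20, 0, 11, 11]
Step 7: [20, 0, 11, 11, 12]
Step 8: [20, 0, 11, 0]
Step 9: [20, 0, 11]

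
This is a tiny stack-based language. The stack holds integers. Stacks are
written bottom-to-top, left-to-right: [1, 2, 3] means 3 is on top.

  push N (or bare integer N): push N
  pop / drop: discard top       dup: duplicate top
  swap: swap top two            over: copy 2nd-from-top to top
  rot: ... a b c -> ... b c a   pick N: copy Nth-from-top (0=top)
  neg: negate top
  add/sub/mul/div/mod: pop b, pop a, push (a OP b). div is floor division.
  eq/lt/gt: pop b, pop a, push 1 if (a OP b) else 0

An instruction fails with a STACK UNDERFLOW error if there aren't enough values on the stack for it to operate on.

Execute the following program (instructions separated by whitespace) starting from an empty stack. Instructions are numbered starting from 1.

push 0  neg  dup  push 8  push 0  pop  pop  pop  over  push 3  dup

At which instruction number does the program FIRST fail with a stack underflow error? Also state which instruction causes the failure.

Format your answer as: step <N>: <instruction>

Answer: step 9: over

Derivation:
Step 1 ('push 0'): stack = [0], depth = 1
Step 2 ('neg'): stack = [0], depth = 1
Step 3 ('dup'): stack = [0, 0], depth = 2
Step 4 ('push 8'): stack = [0, 0, 8], depth = 3
Step 5 ('push 0'): stack = [0, 0, 8, 0], depth = 4
Step 6 ('pop'): stack = [0, 0, 8], depth = 3
Step 7 ('pop'): stack = [0, 0], depth = 2
Step 8 ('pop'): stack = [0], depth = 1
Step 9 ('over'): needs 2 value(s) but depth is 1 — STACK UNDERFLOW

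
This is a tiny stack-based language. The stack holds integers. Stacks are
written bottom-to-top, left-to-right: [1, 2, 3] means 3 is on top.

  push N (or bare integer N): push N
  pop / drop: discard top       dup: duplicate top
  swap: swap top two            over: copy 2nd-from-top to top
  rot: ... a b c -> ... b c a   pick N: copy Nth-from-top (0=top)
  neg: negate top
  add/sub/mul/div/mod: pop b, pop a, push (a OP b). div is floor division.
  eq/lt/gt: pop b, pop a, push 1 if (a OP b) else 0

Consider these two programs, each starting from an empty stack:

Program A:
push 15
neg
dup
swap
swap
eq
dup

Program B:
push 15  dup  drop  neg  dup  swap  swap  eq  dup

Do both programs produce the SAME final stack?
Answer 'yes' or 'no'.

Answer: yes

Derivation:
Program A trace:
  After 'push 15': [15]
  After 'neg': [-15]
  After 'dup': [-15, -15]
  After 'swap': [-15, -15]
  After 'swap': [-15, -15]
  After 'eq': [1]
  After 'dup': [1, 1]
Program A final stack: [1, 1]

Program B trace:
  After 'push 15': [15]
  After 'dup': [15, 15]
  After 'drop': [15]
  After 'neg': [-15]
  After 'dup': [-15, -15]
  After 'swap': [-15, -15]
  After 'swap': [-15, -15]
  After 'eq': [1]
  After 'dup': [1, 1]
Program B final stack: [1, 1]
Same: yes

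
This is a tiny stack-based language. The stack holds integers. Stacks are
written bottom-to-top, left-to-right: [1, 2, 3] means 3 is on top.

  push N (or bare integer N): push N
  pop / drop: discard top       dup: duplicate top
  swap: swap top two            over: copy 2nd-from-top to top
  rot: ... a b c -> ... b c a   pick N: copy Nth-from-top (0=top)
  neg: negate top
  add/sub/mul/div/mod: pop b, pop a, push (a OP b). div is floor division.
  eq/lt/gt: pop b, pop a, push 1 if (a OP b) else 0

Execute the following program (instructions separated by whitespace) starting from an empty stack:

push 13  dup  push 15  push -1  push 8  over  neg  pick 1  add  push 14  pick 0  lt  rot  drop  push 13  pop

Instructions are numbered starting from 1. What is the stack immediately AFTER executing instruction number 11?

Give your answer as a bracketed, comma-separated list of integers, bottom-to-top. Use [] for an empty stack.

Answer: [13, 13, 15, -1, 8, 9, 14, 14]

Derivation:
Step 1 ('push 13'): [13]
Step 2 ('dup'): [13, 13]
Step 3 ('push 15'): [13, 13, 15]
Step 4 ('push -1'): [13, 13, 15, -1]
Step 5 ('push 8'): [13, 13, 15, -1, 8]
Step 6 ('over'): [13, 13, 15, -1, 8, -1]
Step 7 ('neg'): [13, 13, 15, -1, 8, 1]
Step 8 ('pick 1'): [13, 13, 15, -1, 8, 1, 8]
Step 9 ('add'): [13, 13, 15, -1, 8, 9]
Step 10 ('push 14'): [13, 13, 15, -1, 8, 9, 14]
Step 11 ('pick 0'): [13, 13, 15, -1, 8, 9, 14, 14]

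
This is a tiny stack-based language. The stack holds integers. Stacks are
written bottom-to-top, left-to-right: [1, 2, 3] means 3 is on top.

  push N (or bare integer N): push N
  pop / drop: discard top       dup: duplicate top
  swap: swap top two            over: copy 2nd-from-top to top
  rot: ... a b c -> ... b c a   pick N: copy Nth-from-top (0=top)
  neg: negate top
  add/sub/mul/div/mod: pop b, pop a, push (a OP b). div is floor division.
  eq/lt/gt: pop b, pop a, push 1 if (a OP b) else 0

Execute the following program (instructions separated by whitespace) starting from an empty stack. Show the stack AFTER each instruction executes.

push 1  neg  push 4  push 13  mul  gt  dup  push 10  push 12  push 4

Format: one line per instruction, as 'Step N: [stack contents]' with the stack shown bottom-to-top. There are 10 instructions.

Step 1: [1]
Step 2: [-1]
Step 3: [-1, 4]
Step 4: [-1, 4, 13]
Step 5: [-1, 52]
Step 6: [0]
Step 7: [0, 0]
Step 8: [0, 0, 10]
Step 9: [0, 0, 10, 12]
Step 10: [0, 0, 10, 12, 4]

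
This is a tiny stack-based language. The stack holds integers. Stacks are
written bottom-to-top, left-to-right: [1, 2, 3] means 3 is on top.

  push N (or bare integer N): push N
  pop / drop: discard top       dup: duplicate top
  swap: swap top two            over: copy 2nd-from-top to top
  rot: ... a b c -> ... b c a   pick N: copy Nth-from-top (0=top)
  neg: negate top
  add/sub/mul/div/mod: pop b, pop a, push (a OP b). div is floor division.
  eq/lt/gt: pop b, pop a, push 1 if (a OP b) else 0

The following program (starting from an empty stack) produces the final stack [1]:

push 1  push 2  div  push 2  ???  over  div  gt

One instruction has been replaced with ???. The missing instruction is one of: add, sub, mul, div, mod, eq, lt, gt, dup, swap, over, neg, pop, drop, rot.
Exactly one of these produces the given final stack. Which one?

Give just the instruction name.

Answer: swap

Derivation:
Stack before ???: [0, 2]
Stack after ???:  [2, 0]
The instruction that transforms [0, 2] -> [2, 0] is: swap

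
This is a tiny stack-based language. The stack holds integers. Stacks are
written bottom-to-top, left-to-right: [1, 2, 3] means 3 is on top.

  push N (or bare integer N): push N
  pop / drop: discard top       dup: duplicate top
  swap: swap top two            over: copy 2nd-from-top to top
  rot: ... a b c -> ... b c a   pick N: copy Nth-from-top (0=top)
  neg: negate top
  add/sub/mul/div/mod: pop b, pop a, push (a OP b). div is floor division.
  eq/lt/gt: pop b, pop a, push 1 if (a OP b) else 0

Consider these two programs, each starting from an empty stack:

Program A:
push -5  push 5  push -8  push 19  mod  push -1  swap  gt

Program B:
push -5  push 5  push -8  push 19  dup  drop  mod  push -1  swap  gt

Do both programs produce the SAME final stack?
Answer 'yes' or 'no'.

Answer: yes

Derivation:
Program A trace:
  After 'push -5': [-5]
  After 'push 5': [-5, 5]
  After 'push -8': [-5, 5, -8]
  After 'push 19': [-5, 5, -8, 19]
  After 'mod': [-5, 5, 11]
  After 'push -1': [-5, 5, 11, -1]
  After 'swap': [-5, 5, -1, 11]
  After 'gt': [-5, 5, 0]
Program A final stack: [-5, 5, 0]

Program B trace:
  After 'push -5': [-5]
  After 'push 5': [-5, 5]
  After 'push -8': [-5, 5, -8]
  After 'push 19': [-5, 5, -8, 19]
  After 'dup': [-5, 5, -8, 19, 19]
  After 'drop': [-5, 5, -8, 19]
  After 'mod': [-5, 5, 11]
  After 'push -1': [-5, 5, 11, -1]
  After 'swap': [-5, 5, -1, 11]
  After 'gt': [-5, 5, 0]
Program B final stack: [-5, 5, 0]
Same: yes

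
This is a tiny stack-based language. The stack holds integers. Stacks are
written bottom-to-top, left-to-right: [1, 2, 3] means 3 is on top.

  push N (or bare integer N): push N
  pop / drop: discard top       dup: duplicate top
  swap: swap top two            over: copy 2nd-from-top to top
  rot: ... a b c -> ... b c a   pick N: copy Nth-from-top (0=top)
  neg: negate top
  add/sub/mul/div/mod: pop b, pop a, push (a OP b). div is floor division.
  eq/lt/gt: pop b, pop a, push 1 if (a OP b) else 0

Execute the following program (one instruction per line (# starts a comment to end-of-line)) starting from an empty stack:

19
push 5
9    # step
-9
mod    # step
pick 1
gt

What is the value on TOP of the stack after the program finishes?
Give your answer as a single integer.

Answer: 0

Derivation:
After 'push 19': [19]
After 'push 5': [19, 5]
After 'push 9': [19, 5, 9]
After 'push -9': [19, 5, 9, -9]
After 'mod': [19, 5, 0]
After 'pick 1': [19, 5, 0, 5]
After 'gt': [19, 5, 0]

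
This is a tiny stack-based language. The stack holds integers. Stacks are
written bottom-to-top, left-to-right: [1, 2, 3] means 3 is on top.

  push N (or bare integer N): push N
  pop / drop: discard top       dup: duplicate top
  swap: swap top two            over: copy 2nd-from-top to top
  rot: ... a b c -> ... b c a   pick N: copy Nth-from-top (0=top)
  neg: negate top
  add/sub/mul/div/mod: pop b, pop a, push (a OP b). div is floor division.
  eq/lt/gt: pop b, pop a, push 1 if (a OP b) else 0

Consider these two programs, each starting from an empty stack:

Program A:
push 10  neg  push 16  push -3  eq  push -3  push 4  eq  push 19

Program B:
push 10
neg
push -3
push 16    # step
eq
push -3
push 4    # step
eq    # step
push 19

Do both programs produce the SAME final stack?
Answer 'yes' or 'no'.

Program A trace:
  After 'push 10': [10]
  After 'neg': [-10]
  After 'push 16': [-10, 16]
  After 'push -3': [-10, 16, -3]
  After 'eq': [-10, 0]
  After 'push -3': [-10, 0, -3]
  After 'push 4': [-10, 0, -3, 4]
  After 'eq': [-10, 0, 0]
  After 'push 19': [-10, 0, 0, 19]
Program A final stack: [-10, 0, 0, 19]

Program B trace:
  After 'push 10': [10]
  After 'neg': [-10]
  After 'push -3': [-10, -3]
  After 'push 16': [-10, -3, 16]
  After 'eq': [-10, 0]
  After 'push -3': [-10, 0, -3]
  After 'push 4': [-10, 0, -3, 4]
  After 'eq': [-10, 0, 0]
  After 'push 19': [-10, 0, 0, 19]
Program B final stack: [-10, 0, 0, 19]
Same: yes

Answer: yes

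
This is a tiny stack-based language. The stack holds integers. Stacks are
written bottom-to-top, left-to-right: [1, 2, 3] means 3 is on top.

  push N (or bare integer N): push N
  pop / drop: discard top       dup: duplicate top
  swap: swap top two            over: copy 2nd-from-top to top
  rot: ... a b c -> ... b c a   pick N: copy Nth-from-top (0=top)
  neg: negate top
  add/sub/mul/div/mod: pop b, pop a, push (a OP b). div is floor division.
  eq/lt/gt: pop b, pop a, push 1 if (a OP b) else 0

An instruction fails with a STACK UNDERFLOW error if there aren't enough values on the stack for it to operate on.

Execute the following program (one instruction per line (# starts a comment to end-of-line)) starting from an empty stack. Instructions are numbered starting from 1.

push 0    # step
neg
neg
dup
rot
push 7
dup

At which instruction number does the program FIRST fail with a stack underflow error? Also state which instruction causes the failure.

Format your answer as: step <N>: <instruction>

Answer: step 5: rot

Derivation:
Step 1 ('push 0'): stack = [0], depth = 1
Step 2 ('neg'): stack = [0], depth = 1
Step 3 ('neg'): stack = [0], depth = 1
Step 4 ('dup'): stack = [0, 0], depth = 2
Step 5 ('rot'): needs 3 value(s) but depth is 2 — STACK UNDERFLOW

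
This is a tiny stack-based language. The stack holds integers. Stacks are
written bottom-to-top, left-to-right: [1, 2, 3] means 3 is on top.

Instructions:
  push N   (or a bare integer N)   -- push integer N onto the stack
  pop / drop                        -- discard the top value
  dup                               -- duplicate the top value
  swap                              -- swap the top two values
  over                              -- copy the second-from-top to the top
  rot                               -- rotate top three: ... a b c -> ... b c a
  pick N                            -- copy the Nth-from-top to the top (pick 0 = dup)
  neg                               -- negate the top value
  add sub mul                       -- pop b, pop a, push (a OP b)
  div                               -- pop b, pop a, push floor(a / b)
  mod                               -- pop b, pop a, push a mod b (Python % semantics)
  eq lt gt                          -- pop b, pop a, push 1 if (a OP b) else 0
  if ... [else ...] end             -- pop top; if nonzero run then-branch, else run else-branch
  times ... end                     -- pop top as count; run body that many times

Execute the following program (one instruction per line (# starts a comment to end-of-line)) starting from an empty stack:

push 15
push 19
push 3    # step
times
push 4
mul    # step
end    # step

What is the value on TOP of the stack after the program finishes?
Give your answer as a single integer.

After 'push 15': [15]
After 'push 19': [15, 19]
After 'push 3': [15, 19, 3]
After 'times': [15, 19]
After 'push 4': [15, 19, 4]
After 'mul': [15, 76]
After 'push 4': [15, 76, 4]
After 'mul': [15, 304]
After 'push 4': [15, 304, 4]
After 'mul': [15, 1216]

Answer: 1216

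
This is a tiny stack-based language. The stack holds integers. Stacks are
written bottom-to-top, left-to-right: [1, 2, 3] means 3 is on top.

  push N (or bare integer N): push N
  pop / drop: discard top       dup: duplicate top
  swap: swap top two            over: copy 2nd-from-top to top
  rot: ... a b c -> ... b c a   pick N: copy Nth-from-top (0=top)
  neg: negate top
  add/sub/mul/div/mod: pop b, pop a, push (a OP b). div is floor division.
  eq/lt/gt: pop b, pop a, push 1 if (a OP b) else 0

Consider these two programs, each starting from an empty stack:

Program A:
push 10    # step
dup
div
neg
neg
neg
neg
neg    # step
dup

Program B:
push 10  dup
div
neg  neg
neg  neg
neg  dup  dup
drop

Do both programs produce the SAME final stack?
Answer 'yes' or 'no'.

Answer: yes

Derivation:
Program A trace:
  After 'push 10': [10]
  After 'dup': [10, 10]
  After 'div': [1]
  After 'neg': [-1]
  After 'neg': [1]
  After 'neg': [-1]
  After 'neg': [1]
  After 'neg': [-1]
  After 'dup': [-1, -1]
Program A final stack: [-1, -1]

Program B trace:
  After 'push 10': [10]
  After 'dup': [10, 10]
  After 'div': [1]
  After 'neg': [-1]
  After 'neg': [1]
  After 'neg': [-1]
  After 'neg': [1]
  After 'neg': [-1]
  After 'dup': [-1, -1]
  After 'dup': [-1, -1, -1]
  After 'drop': [-1, -1]
Program B final stack: [-1, -1]
Same: yes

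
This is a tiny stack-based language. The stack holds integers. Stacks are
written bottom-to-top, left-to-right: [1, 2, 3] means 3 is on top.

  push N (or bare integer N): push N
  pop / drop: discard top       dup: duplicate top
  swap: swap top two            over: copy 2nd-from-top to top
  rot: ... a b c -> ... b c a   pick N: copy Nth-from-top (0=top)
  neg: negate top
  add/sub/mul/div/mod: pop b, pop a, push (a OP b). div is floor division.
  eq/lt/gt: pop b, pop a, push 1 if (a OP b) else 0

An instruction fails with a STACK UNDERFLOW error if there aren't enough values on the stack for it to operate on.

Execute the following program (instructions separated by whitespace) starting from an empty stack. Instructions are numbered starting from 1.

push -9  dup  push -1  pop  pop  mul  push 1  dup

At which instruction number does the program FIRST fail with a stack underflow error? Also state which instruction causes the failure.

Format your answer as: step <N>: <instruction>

Answer: step 6: mul

Derivation:
Step 1 ('push -9'): stack = [-9], depth = 1
Step 2 ('dup'): stack = [-9, -9], depth = 2
Step 3 ('push -1'): stack = [-9, -9, -1], depth = 3
Step 4 ('pop'): stack = [-9, -9], depth = 2
Step 5 ('pop'): stack = [-9], depth = 1
Step 6 ('mul'): needs 2 value(s) but depth is 1 — STACK UNDERFLOW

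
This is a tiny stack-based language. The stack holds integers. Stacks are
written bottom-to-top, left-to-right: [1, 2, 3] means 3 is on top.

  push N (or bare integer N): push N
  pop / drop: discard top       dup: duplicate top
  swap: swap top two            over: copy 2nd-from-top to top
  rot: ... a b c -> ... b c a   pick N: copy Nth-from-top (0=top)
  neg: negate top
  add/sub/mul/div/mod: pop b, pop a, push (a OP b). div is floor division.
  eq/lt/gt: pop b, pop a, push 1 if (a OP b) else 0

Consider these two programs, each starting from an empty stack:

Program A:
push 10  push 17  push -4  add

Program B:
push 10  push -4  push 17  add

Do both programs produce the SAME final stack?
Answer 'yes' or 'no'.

Program A trace:
  After 'push 10': [10]
  After 'push 17': [10, 17]
  After 'push -4': [10, 17, -4]
  After 'add': [10, 13]
Program A final stack: [10, 13]

Program B trace:
  After 'push 10': [10]
  After 'push -4': [10, -4]
  After 'push 17': [10, -4, 17]
  After 'add': [10, 13]
Program B final stack: [10, 13]
Same: yes

Answer: yes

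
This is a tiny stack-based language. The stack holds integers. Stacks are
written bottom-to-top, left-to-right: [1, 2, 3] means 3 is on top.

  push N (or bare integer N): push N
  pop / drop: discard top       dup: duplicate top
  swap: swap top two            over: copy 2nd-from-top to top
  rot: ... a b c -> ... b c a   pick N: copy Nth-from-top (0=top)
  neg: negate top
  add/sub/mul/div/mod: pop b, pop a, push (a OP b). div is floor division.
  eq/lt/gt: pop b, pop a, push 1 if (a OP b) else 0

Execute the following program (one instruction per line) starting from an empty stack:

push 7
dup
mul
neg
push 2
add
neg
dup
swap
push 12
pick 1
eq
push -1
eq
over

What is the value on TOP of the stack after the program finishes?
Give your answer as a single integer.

Answer: 47

Derivation:
After 'push 7': [7]
After 'dup': [7, 7]
After 'mul': [49]
After 'neg': [-49]
After 'push 2': [-49, 2]
After 'add': [-47]
After 'neg': [47]
After 'dup': [47, 47]
After 'swap': [47, 47]
After 'push 12': [47, 47, 12]
After 'pick 1': [47, 47, 12, 47]
After 'eq': [47, 47, 0]
After 'push -1': [47, 47, 0, -1]
After 'eq': [47, 47, 0]
After 'over': [47, 47, 0, 47]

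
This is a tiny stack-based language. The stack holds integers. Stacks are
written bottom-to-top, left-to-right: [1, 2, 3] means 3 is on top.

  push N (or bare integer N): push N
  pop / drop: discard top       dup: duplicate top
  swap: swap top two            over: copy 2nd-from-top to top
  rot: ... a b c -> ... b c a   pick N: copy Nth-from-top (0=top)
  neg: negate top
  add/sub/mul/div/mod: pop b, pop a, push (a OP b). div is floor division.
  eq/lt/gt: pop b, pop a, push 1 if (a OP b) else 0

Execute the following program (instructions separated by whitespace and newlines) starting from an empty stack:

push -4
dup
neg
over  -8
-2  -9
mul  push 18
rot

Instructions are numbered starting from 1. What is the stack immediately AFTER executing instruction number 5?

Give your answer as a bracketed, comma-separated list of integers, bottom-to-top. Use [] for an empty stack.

Answer: [-4, 4, -4, -8]

Derivation:
Step 1 ('push -4'): [-4]
Step 2 ('dup'): [-4, -4]
Step 3 ('neg'): [-4, 4]
Step 4 ('over'): [-4, 4, -4]
Step 5 ('-8'): [-4, 4, -4, -8]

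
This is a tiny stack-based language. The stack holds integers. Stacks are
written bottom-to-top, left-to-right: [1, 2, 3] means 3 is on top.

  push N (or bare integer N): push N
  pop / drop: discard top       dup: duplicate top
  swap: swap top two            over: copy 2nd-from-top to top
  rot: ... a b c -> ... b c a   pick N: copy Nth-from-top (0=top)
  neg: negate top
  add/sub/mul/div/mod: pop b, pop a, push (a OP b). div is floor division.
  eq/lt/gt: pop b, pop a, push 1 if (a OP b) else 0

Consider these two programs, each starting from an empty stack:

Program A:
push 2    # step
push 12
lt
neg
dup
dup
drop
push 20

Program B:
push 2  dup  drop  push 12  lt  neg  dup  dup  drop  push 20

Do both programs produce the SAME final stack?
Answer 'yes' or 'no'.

Answer: yes

Derivation:
Program A trace:
  After 'push 2': [2]
  After 'push 12': [2, 12]
  After 'lt': [1]
  After 'neg': [-1]
  After 'dup': [-1, -1]
  After 'dup': [-1, -1, -1]
  After 'drop': [-1, -1]
  After 'push 20': [-1, -1, 20]
Program A final stack: [-1, -1, 20]

Program B trace:
  After 'push 2': [2]
  After 'dup': [2, 2]
  After 'drop': [2]
  After 'push 12': [2, 12]
  After 'lt': [1]
  After 'neg': [-1]
  After 'dup': [-1, -1]
  After 'dup': [-1, -1, -1]
  After 'drop': [-1, -1]
  After 'push 20': [-1, -1, 20]
Program B final stack: [-1, -1, 20]
Same: yes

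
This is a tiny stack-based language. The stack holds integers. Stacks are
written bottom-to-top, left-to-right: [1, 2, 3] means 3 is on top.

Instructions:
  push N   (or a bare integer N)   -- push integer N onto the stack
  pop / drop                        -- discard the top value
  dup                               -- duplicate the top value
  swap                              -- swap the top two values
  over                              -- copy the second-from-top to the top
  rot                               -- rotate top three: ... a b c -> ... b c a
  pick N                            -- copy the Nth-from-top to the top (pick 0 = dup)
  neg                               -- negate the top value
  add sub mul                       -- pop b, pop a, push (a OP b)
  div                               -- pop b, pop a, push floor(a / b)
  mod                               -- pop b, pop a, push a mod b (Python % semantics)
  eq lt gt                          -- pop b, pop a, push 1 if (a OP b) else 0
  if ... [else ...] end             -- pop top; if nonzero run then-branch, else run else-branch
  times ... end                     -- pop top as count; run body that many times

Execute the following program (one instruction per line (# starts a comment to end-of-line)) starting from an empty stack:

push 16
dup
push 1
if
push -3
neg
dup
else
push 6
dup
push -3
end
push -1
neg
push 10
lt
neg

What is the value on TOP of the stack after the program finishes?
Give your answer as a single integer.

After 'push 16': [16]
After 'dup': [16, 16]
After 'push 1': [16, 16, 1]
After 'if': [16, 16]
After 'push -3': [16, 16, -3]
After 'neg': [16, 16, 3]
After 'dup': [16, 16, 3, 3]
After 'push -1': [16, 16, 3, 3, -1]
After 'neg': [16, 16, 3, 3, 1]
After 'push 10': [16, 16, 3, 3, 1, 10]
After 'lt': [16, 16, 3, 3, 1]
After 'neg': [16, 16, 3, 3, -1]

Answer: -1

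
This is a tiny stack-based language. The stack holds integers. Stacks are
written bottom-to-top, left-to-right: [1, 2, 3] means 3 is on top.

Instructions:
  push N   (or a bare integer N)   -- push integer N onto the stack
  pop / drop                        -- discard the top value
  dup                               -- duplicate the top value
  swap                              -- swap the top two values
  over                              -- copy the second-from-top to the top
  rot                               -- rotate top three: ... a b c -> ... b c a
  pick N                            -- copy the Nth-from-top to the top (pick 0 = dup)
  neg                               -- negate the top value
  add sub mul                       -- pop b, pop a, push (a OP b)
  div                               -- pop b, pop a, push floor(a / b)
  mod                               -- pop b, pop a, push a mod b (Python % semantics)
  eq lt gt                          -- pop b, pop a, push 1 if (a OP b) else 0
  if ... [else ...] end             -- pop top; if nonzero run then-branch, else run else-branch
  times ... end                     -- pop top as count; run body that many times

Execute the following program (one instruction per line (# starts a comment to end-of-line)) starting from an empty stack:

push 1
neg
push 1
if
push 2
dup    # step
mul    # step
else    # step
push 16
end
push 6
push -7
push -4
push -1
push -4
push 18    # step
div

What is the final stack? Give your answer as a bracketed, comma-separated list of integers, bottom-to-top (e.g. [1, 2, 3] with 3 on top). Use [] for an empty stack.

After 'push 1': [1]
After 'neg': [-1]
After 'push 1': [-1, 1]
After 'if': [-1]
After 'push 2': [-1, 2]
After 'dup': [-1, 2, 2]
After 'mul': [-1, 4]
After 'push 6': [-1, 4, 6]
After 'push -7': [-1, 4, 6, -7]
After 'push -4': [-1, 4, 6, -7, -4]
After 'push -1': [-1, 4, 6, -7, -4, -1]
After 'push -4': [-1, 4, 6, -7, -4, -1, -4]
After 'push 18': [-1, 4, 6, -7, -4, -1, -4, 18]
After 'div': [-1, 4, 6, -7, -4, -1, -1]

Answer: [-1, 4, 6, -7, -4, -1, -1]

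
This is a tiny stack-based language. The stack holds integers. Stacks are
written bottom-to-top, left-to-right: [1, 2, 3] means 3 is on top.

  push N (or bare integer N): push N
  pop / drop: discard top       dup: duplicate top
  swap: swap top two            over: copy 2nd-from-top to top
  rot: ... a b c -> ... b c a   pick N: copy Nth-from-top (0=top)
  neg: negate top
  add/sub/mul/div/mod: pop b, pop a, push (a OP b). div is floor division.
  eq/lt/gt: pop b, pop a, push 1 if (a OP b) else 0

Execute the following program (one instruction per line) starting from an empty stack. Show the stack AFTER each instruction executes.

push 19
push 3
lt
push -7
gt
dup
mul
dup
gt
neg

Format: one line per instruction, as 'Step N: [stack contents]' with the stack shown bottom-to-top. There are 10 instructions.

Step 1: [19]
Step 2: [19, 3]
Step 3: [0]
Step 4: [0, -7]
Step 5: [1]
Step 6: [1, 1]
Step 7: [1]
Step 8: [1, 1]
Step 9: [0]
Step 10: [0]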